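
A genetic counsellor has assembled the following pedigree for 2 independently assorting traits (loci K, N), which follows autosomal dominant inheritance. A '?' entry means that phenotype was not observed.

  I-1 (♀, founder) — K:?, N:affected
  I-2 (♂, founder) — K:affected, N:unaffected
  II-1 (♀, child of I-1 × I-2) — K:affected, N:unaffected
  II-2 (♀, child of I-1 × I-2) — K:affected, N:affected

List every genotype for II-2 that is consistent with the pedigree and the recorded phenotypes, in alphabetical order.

II-2 ∈ {KK Nn, Kk Nn}

K/I-1 ? ·: kk|Kk|KK
K/I-2 aff ·: Kk|KK
K/II-1 aff I-1×I-2: Kk|KK
K/II-2 aff I-1×I-2: Kk|KK
⇒ K over [I-1,I-2,II-1,II-2]: 15 consistent
N/I-1 aff ·: Nn
N/I-2 un ·: nn
N/II-1 un I-1×I-2: nn
N/II-2 aff I-1×I-2: Nn
⇒ N over [I-1,I-2,II-1,II-2]: 1 consistent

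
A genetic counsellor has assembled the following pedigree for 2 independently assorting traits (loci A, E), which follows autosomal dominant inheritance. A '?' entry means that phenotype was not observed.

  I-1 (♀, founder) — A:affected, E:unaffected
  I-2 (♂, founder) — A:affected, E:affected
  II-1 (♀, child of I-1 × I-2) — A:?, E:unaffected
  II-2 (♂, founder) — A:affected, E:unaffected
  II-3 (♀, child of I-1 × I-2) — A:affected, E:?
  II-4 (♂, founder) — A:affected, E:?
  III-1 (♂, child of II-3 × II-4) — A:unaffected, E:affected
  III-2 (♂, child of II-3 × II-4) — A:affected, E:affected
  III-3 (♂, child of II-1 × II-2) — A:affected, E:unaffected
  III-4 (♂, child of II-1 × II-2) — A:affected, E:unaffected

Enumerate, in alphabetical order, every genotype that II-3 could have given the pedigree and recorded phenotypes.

A/I-1 aff ·: Aa|AA
A/I-2 aff ·: Aa|AA
A/II-1 ? I-1×I-2: aa|Aa|AA
A/II-2 aff ·: Aa|AA
A/II-3 aff I-1×I-2: Aa
A/II-4 aff ·: Aa
A/III-1 un II-3×II-4: aa
A/III-2 aff II-3×II-4: Aa|AA
A/III-3 aff II-1×II-2: Aa|AA
A/III-4 aff II-1×II-2: Aa|AA
⇒ A over [I-1,I-2,II-1,II-2,II-3,II-4,III-1,III-2,III-3,III-4]: 82 consistent
E/I-1 un ·: ee
E/I-2 aff ·: Ee
E/II-1 un I-1×I-2: ee
E/II-2 un ·: ee
E/II-3 ? I-1×I-2: ee|Ee
E/II-4 ? ·: ee|Ee|EE
E/III-1 aff II-3×II-4: Ee|EE
E/III-2 aff II-3×II-4: Ee|EE
E/III-3 un II-1×II-2: ee
E/III-4 un II-1×II-2: ee
⇒ E over [I-1,I-2,II-1,II-2,II-3,II-4,III-1,III-2,III-3,III-4]: 11 consistent

II-3 ∈ {Aa Ee, Aa ee}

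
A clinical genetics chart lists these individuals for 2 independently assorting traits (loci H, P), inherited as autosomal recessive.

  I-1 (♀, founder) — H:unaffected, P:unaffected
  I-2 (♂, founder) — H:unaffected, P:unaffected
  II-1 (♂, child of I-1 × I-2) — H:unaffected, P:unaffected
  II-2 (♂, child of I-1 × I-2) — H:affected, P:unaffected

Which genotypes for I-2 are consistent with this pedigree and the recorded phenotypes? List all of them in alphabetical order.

H/I-1 un ·: Hh
H/I-2 un ·: Hh
H/II-1 un I-1×I-2: HH|Hh
H/II-2 aff I-1×I-2: hh
⇒ H over [I-1,I-2,II-1,II-2]: 2 consistent
P/I-1 un ·: PP|Pp
P/I-2 un ·: PP|Pp
P/II-1 un I-1×I-2: PP|Pp
P/II-2 un I-1×I-2: PP|Pp
⇒ P over [I-1,I-2,II-1,II-2]: 13 consistent

I-2 ∈ {Hh PP, Hh Pp}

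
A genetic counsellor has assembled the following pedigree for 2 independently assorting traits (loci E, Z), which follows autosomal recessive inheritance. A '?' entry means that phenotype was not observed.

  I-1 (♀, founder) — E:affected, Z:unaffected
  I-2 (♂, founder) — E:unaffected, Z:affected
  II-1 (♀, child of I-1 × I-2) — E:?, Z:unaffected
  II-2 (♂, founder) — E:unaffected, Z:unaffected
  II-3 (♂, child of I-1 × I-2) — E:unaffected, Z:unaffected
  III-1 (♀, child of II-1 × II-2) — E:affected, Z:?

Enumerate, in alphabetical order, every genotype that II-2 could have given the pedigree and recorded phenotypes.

II-2 ∈ {Ee ZZ, Ee Zz}

E/I-1 aff ·: ee
E/I-2 un ·: EE|Ee
E/II-1 ? I-1×I-2: Ee|ee
E/II-2 un ·: Ee
E/II-3 un I-1×I-2: Ee
E/III-1 aff II-1×II-2: ee
⇒ E over [I-1,I-2,II-1,II-2,II-3,III-1]: 3 consistent
Z/I-1 un ·: ZZ|Zz
Z/I-2 aff ·: zz
Z/II-1 un I-1×I-2: Zz
Z/II-2 un ·: ZZ|Zz
Z/II-3 un I-1×I-2: Zz
Z/III-1 ? II-1×II-2: ZZ|Zz|zz
⇒ Z over [I-1,I-2,II-1,II-2,II-3,III-1]: 10 consistent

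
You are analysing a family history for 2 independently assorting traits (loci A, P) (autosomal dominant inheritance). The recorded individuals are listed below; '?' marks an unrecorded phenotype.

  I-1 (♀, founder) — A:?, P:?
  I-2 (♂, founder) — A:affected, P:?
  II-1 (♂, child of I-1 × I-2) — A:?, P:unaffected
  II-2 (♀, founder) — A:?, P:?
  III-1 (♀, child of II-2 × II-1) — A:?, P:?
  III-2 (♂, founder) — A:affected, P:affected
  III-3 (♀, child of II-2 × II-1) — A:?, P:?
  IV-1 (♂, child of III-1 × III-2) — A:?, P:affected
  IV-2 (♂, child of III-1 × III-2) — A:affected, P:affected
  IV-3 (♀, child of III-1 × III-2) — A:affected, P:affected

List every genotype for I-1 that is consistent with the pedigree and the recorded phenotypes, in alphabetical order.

A/I-1 ? ·: aa|Aa|AA
A/I-2 aff ·: Aa|AA
A/II-1 ? I-1×I-2: aa|Aa|AA
A/II-2 ? ·: aa|Aa|AA
A/III-1 ? II-2×II-1: aa|Aa|AA
A/III-2 aff ·: Aa|AA
A/III-3 ? II-2×II-1: aa|Aa|AA
A/IV-1 ? III-1×III-2: aa|Aa|AA
A/IV-2 aff III-1×III-2: Aa|AA
A/IV-3 aff III-1×III-2: Aa|AA
⇒ A over [I-1,I-2,II-1,II-2,III-1,III-2,III-3,IV-1,IV-2,IV-3]: 1486 consistent
P/I-1 ? ·: pp|Pp
P/I-2 ? ·: pp|Pp
P/II-1 un I-1×I-2: pp
P/II-2 ? ·: pp|Pp|PP
P/III-1 ? II-2×II-1: pp|Pp
P/III-2 aff ·: Pp|PP
P/III-3 ? II-2×II-1: pp|Pp
P/IV-1 aff III-1×III-2: Pp|PP
P/IV-2 aff III-1×III-2: Pp|PP
P/IV-3 aff III-1×III-2: Pp|PP
⇒ P over [I-1,I-2,II-1,II-2,III-1,III-2,III-3,IV-1,IV-2,IV-3]: 216 consistent

I-1 ∈ {AA Pp, AA pp, Aa Pp, Aa pp, aa Pp, aa pp}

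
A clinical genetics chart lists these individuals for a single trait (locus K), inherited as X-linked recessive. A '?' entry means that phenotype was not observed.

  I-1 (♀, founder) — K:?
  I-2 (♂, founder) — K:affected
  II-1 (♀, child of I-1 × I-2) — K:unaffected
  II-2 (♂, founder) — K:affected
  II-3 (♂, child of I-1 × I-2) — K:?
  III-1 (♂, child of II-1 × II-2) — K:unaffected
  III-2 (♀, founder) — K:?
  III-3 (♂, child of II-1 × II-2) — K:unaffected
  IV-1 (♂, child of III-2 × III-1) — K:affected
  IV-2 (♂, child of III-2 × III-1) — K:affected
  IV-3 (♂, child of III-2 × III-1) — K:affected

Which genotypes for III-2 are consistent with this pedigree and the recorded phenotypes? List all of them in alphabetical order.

K/I-1 ? ·: X^KX^K|X^KX^k
K/I-2 aff ·: X^kY
K/II-1 un I-1×I-2: X^KX^k
K/II-2 aff ·: X^kY
K/II-3 ? I-1×I-2: X^KY|X^kY
K/III-1 un II-1×II-2: X^KY
K/III-2 ? ·: X^KX^k|X^kX^k
K/III-3 un II-1×II-2: X^KY
K/IV-1 aff III-2×III-1: X^kY
K/IV-2 aff III-2×III-1: X^kY
K/IV-3 aff III-2×III-1: X^kY
⇒ K over [I-1,I-2,II-1,II-2,II-3,III-1,III-2,III-3,IV-1,IV-2,IV-3]: 6 consistent

III-2 ∈ {X^KX^k, X^kX^k}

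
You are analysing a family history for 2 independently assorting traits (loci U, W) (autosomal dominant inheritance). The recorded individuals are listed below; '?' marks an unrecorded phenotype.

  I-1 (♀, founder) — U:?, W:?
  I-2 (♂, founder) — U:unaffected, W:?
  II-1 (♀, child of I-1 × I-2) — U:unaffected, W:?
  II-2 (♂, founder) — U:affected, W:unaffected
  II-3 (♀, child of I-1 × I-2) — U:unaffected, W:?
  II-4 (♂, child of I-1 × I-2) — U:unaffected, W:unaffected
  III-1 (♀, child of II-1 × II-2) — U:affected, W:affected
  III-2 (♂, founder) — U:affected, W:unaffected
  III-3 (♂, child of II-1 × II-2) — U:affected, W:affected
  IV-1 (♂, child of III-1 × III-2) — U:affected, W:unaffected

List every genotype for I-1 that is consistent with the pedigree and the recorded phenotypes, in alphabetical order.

U/I-1 ? ·: uu|Uu
U/I-2 un ·: uu
U/II-1 un I-1×I-2: uu
U/II-2 aff ·: Uu|UU
U/II-3 un I-1×I-2: uu
U/II-4 un I-1×I-2: uu
U/III-1 aff II-1×II-2: Uu
U/III-2 aff ·: Uu|UU
U/III-3 aff II-1×II-2: Uu
U/IV-1 aff III-1×III-2: Uu|UU
⇒ U over [I-1,I-2,II-1,II-2,II-3,II-4,III-1,III-2,III-3,IV-1]: 16 consistent
W/I-1 ? ·: ww|Ww
W/I-2 ? ·: ww|Ww
W/II-1 ? I-1×I-2: Ww|WW
W/II-2 un ·: ww
W/II-3 ? I-1×I-2: ww|Ww|WW
W/II-4 un I-1×I-2: ww
W/III-1 aff II-1×II-2: Ww
W/III-2 un ·: ww
W/III-3 aff II-1×II-2: Ww
W/IV-1 un III-1×III-2: ww
⇒ W over [I-1,I-2,II-1,II-2,II-3,II-4,III-1,III-2,III-3,IV-1]: 10 consistent

I-1 ∈ {Uu Ww, Uu ww, uu Ww, uu ww}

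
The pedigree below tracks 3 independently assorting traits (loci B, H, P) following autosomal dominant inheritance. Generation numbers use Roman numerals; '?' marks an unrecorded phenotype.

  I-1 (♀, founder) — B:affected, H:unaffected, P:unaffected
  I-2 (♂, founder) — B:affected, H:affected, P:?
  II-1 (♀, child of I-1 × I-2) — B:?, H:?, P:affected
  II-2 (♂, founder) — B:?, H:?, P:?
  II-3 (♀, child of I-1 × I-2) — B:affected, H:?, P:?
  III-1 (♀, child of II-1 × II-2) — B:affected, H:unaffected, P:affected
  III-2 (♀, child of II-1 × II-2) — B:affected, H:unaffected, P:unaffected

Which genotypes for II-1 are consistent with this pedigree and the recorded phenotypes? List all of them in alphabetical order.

B/I-1 aff ·: Bb|BB
B/I-2 aff ·: Bb|BB
B/II-1 ? I-1×I-2: bb|Bb|BB
B/II-2 ? ·: bb|Bb|BB
B/II-3 aff I-1×I-2: Bb|BB
B/III-1 aff II-1×II-2: Bb|BB
B/III-2 aff II-1×II-2: Bb|BB
⇒ B over [I-1,I-2,II-1,II-2,II-3,III-1,III-2]: 100 consistent
H/I-1 un ·: hh
H/I-2 aff ·: Hh|HH
H/II-1 ? I-1×I-2: hh|Hh
H/II-2 ? ·: hh|Hh
H/II-3 ? I-1×I-2: hh|Hh
H/III-1 un II-1×II-2: hh
H/III-2 un II-1×II-2: hh
⇒ H over [I-1,I-2,II-1,II-2,II-3,III-1,III-2]: 10 consistent
P/I-1 un ·: pp
P/I-2 ? ·: Pp|PP
P/II-1 aff I-1×I-2: Pp
P/II-2 ? ·: pp|Pp
P/II-3 ? I-1×I-2: pp|Pp
P/III-1 aff II-1×II-2: Pp|PP
P/III-2 un II-1×II-2: pp
⇒ P over [I-1,I-2,II-1,II-2,II-3,III-1,III-2]: 9 consistent

II-1 ∈ {BB Hh Pp, BB hh Pp, Bb Hh Pp, Bb hh Pp, bb Hh Pp, bb hh Pp}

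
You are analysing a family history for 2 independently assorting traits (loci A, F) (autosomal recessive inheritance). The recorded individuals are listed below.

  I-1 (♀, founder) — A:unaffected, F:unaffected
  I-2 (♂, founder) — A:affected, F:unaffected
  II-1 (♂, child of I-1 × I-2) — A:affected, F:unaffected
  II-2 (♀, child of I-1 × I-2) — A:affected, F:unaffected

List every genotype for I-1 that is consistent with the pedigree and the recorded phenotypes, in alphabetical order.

I-1 ∈ {Aa FF, Aa Ff}

A/I-1 un ·: Aa
A/I-2 aff ·: aa
A/II-1 aff I-1×I-2: aa
A/II-2 aff I-1×I-2: aa
⇒ A over [I-1,I-2,II-1,II-2]: 1 consistent
F/I-1 un ·: FF|Ff
F/I-2 un ·: FF|Ff
F/II-1 un I-1×I-2: FF|Ff
F/II-2 un I-1×I-2: FF|Ff
⇒ F over [I-1,I-2,II-1,II-2]: 13 consistent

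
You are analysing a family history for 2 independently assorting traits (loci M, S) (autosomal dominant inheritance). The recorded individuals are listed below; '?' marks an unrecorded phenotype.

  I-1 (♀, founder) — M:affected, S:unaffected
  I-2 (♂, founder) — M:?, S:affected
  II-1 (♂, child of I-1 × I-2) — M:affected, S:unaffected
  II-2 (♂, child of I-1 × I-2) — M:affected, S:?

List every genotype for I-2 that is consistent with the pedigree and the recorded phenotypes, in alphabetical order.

M/I-1 aff ·: Mm|MM
M/I-2 ? ·: mm|Mm|MM
M/II-1 aff I-1×I-2: Mm|MM
M/II-2 aff I-1×I-2: Mm|MM
⇒ M over [I-1,I-2,II-1,II-2]: 15 consistent
S/I-1 un ·: ss
S/I-2 aff ·: Ss
S/II-1 un I-1×I-2: ss
S/II-2 ? I-1×I-2: ss|Ss
⇒ S over [I-1,I-2,II-1,II-2]: 2 consistent

I-2 ∈ {MM Ss, Mm Ss, mm Ss}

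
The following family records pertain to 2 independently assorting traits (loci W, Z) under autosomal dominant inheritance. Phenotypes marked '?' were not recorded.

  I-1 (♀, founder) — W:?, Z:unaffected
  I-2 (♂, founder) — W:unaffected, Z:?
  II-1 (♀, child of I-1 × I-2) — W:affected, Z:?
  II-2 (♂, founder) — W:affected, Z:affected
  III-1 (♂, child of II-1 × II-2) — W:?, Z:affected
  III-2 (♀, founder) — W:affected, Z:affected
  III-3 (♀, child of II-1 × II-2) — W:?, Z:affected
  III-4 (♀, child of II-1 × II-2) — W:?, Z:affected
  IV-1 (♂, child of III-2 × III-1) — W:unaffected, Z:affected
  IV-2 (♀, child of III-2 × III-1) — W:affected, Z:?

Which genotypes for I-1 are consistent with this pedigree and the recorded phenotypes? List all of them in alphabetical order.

W/I-1 ? ·: Ww|WW
W/I-2 un ·: ww
W/II-1 aff I-1×I-2: Ww
W/II-2 aff ·: Ww|WW
W/III-1 ? II-1×II-2: ww|Ww
W/III-2 aff ·: Ww
W/III-3 ? II-1×II-2: ww|Ww|WW
W/III-4 ? II-1×II-2: ww|Ww|WW
W/IV-1 un III-2×III-1: ww
W/IV-2 aff III-2×III-1: Ww|WW
⇒ W over [I-1,I-2,II-1,II-2,III-1,III-2,III-3,III-4,IV-1,IV-2]: 70 consistent
Z/I-1 un ·: zz
Z/I-2 ? ·: zz|Zz|ZZ
Z/II-1 ? I-1×I-2: zz|Zz
Z/II-2 aff ·: Zz|ZZ
Z/III-1 aff II-1×II-2: Zz|ZZ
Z/III-2 aff ·: Zz|ZZ
Z/III-3 aff II-1×II-2: Zz|ZZ
Z/III-4 aff II-1×II-2: Zz|ZZ
Z/IV-1 aff III-2×III-1: Zz|ZZ
Z/IV-2 ? III-2×III-1: zz|Zz|ZZ
⇒ Z over [I-1,I-2,II-1,II-2,III-1,III-2,III-3,III-4,IV-1,IV-2]: 280 consistent

I-1 ∈ {WW zz, Ww zz}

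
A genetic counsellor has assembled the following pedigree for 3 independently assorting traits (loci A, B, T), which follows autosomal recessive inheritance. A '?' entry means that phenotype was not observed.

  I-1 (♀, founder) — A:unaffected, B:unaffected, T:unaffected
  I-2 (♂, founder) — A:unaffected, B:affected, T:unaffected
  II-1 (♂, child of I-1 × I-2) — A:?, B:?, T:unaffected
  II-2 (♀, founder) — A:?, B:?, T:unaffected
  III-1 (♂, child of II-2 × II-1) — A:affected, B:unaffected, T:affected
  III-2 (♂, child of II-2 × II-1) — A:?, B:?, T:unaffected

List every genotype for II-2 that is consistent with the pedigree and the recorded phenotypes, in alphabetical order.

A/I-1 un ·: AA|Aa
A/I-2 un ·: AA|Aa
A/II-1 ? I-1×I-2: Aa|aa
A/II-2 ? ·: Aa|aa
A/III-1 aff II-2×II-1: aa
A/III-2 ? II-2×II-1: AA|Aa|aa
⇒ A over [I-1,I-2,II-1,II-2,III-1,III-2]: 18 consistent
B/I-1 un ·: BB|Bb
B/I-2 aff ·: bb
B/II-1 ? I-1×I-2: Bb|bb
B/II-2 ? ·: BB|Bb|bb
B/III-1 un II-2×II-1: BB|Bb
B/III-2 ? II-2×II-1: BB|Bb|bb
⇒ B over [I-1,I-2,II-1,II-2,III-1,III-2]: 27 consistent
T/I-1 un ·: TT|Tt
T/I-2 un ·: TT|Tt
T/II-1 un I-1×I-2: Tt
T/II-2 un ·: Tt
T/III-1 aff II-2×II-1: tt
T/III-2 un II-2×II-1: TT|Tt
⇒ T over [I-1,I-2,II-1,II-2,III-1,III-2]: 6 consistent

II-2 ∈ {Aa BB Tt, Aa Bb Tt, Aa bb Tt, aa BB Tt, aa Bb Tt, aa bb Tt}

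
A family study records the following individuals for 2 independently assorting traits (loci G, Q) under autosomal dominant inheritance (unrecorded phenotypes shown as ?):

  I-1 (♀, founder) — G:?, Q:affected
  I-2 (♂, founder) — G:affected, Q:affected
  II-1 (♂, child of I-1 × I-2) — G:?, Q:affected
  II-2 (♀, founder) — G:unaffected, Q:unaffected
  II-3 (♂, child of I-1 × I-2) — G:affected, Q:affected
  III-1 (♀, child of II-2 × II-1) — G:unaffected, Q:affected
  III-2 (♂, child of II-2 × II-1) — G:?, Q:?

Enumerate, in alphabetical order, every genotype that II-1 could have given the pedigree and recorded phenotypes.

G/I-1 ? ·: gg|Gg|GG
G/I-2 aff ·: Gg|GG
G/II-1 ? I-1×I-2: gg|Gg
G/II-2 un ·: gg
G/II-3 aff I-1×I-2: Gg|GG
G/III-1 un II-2×II-1: gg
G/III-2 ? II-2×II-1: gg|Gg
⇒ G over [I-1,I-2,II-1,II-2,II-3,III-1,III-2]: 19 consistent
Q/I-1 aff ·: Qq|QQ
Q/I-2 aff ·: Qq|QQ
Q/II-1 aff I-1×I-2: Qq|QQ
Q/II-2 un ·: qq
Q/II-3 aff I-1×I-2: Qq|QQ
Q/III-1 aff II-2×II-1: Qq
Q/III-2 ? II-2×II-1: qq|Qq
⇒ Q over [I-1,I-2,II-1,II-2,II-3,III-1,III-2]: 19 consistent

II-1 ∈ {Gg QQ, Gg Qq, gg QQ, gg Qq}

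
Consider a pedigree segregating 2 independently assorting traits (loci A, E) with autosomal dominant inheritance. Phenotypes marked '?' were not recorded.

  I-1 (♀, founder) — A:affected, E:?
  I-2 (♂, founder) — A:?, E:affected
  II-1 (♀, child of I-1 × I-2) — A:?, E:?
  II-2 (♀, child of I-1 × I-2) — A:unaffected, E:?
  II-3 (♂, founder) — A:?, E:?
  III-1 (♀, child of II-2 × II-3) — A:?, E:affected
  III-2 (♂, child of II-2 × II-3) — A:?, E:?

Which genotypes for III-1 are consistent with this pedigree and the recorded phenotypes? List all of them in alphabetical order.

A/I-1 aff ·: Aa
A/I-2 ? ·: aa|Aa
A/II-1 ? I-1×I-2: aa|Aa|AA
A/II-2 un I-1×I-2: aa
A/II-3 ? ·: aa|Aa|AA
A/III-1 ? II-2×II-3: aa|Aa
A/III-2 ? II-2×II-3: aa|Aa
⇒ A over [I-1,I-2,II-1,II-2,II-3,III-1,III-2]: 30 consistent
E/I-1 ? ·: ee|Ee|EE
E/I-2 aff ·: Ee|EE
E/II-1 ? I-1×I-2: ee|Ee|EE
E/II-2 ? I-1×I-2: ee|Ee|EE
E/II-3 ? ·: ee|Ee|EE
E/III-1 aff II-2×II-3: Ee|EE
E/III-2 ? II-2×II-3: ee|Ee|EE
⇒ E over [I-1,I-2,II-1,II-2,II-3,III-1,III-2]: 183 consistent

III-1 ∈ {Aa EE, Aa Ee, aa EE, aa Ee}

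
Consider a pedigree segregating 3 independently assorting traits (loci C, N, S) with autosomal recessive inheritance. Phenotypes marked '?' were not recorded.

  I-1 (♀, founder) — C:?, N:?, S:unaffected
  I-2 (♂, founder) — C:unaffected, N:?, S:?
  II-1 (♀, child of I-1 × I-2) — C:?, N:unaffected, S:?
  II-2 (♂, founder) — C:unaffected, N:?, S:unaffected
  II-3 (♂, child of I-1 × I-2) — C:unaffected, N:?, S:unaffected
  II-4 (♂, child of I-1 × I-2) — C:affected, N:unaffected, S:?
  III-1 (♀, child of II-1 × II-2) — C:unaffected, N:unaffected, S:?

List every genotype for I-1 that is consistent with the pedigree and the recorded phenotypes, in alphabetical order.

C/I-1 ? ·: Cc|cc
C/I-2 un ·: Cc
C/II-1 ? I-1×I-2: CC|Cc|cc
C/II-2 un ·: CC|Cc
C/II-3 un I-1×I-2: CC|Cc
C/II-4 aff I-1×I-2: cc
C/III-1 un II-1×II-2: CC|Cc
⇒ C over [I-1,I-2,II-1,II-2,II-3,II-4,III-1]: 24 consistent
N/I-1 ? ·: NN|Nn|nn
N/I-2 ? ·: NN|Nn|nn
N/II-1 un I-1×I-2: NN|Nn
N/II-2 ? ·: NN|Nn|nn
N/II-3 ? I-1×I-2: NN|Nn|nn
N/II-4 un I-1×I-2: NN|Nn
N/III-1 un II-1×II-2: NN|Nn
⇒ N over [I-1,I-2,II-1,II-2,II-3,II-4,III-1]: 160 consistent
S/I-1 un ·: SS|Ss
S/I-2 ? ·: SS|Ss|ss
S/II-1 ? I-1×I-2: SS|Ss|ss
S/II-2 un ·: SS|Ss
S/II-3 un I-1×I-2: SS|Ss
S/II-4 ? I-1×I-2: SS|Ss|ss
S/III-1 ? II-1×II-2: SS|Ss|ss
⇒ S over [I-1,I-2,II-1,II-2,II-3,II-4,III-1]: 154 consistent

I-1 ∈ {Cc NN SS, Cc NN Ss, Cc Nn SS, Cc Nn Ss, Cc nn SS, Cc nn Ss, cc NN SS, cc NN Ss, cc Nn SS, cc Nn Ss, cc nn SS, cc nn Ss}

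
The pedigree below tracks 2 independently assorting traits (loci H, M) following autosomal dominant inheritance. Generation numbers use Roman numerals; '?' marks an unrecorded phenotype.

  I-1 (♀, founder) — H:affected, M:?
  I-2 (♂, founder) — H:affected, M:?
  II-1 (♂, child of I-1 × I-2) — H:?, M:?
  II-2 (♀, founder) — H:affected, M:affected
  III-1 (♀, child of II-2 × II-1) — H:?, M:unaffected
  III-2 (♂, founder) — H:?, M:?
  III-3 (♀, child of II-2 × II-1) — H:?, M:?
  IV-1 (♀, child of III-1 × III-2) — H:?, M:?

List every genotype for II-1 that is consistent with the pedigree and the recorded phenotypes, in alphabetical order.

H/I-1 aff ·: Hh|HH
H/I-2 aff ·: Hh|HH
H/II-1 ? I-1×I-2: hh|Hh|HH
H/II-2 aff ·: Hh|HH
H/III-1 ? II-2×II-1: hh|Hh|HH
H/III-2 ? ·: hh|Hh|HH
H/III-3 ? II-2×II-1: hh|Hh|HH
H/IV-1 ? III-1×III-2: hh|Hh|HH
⇒ H over [I-1,I-2,II-1,II-2,III-1,III-2,III-3,IV-1]: 334 consistent
M/I-1 ? ·: mm|Mm|MM
M/I-2 ? ·: mm|Mm|MM
M/II-1 ? I-1×I-2: mm|Mm
M/II-2 aff ·: Mm
M/III-1 un II-2×II-1: mm
M/III-2 ? ·: mm|Mm|MM
M/III-3 ? II-2×II-1: mm|Mm|MM
M/IV-1 ? III-1×III-2: mm|Mm
⇒ M over [I-1,I-2,II-1,II-2,III-1,III-2,III-3,IV-1]: 116 consistent

II-1 ∈ {HH Mm, HH mm, Hh Mm, Hh mm, hh Mm, hh mm}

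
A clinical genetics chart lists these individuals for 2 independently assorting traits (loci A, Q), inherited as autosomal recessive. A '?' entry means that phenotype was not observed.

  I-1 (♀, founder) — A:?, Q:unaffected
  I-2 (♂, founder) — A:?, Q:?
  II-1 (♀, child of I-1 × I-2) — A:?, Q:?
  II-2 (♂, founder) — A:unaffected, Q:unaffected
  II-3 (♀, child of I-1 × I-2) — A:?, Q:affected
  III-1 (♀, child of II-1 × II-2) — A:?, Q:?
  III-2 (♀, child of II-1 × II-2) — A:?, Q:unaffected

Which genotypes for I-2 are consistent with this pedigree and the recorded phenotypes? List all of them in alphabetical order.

I-2 ∈ {AA Qq, AA qq, Aa Qq, Aa qq, aa Qq, aa qq}

A/I-1 ? ·: AA|Aa|aa
A/I-2 ? ·: AA|Aa|aa
A/II-1 ? I-1×I-2: AA|Aa|aa
A/II-2 un ·: AA|Aa
A/II-3 ? I-1×I-2: AA|Aa|aa
A/III-1 ? II-1×II-2: AA|Aa|aa
A/III-2 ? II-1×II-2: AA|Aa|aa
⇒ A over [I-1,I-2,II-1,II-2,II-3,III-1,III-2]: 249 consistent
Q/I-1 un ·: Qq
Q/I-2 ? ·: Qq|qq
Q/II-1 ? I-1×I-2: QQ|Qq|qq
Q/II-2 un ·: QQ|Qq
Q/II-3 aff I-1×I-2: qq
Q/III-1 ? II-1×II-2: QQ|Qq|qq
Q/III-2 un II-1×II-2: QQ|Qq
⇒ Q over [I-1,I-2,II-1,II-2,II-3,III-1,III-2]: 31 consistent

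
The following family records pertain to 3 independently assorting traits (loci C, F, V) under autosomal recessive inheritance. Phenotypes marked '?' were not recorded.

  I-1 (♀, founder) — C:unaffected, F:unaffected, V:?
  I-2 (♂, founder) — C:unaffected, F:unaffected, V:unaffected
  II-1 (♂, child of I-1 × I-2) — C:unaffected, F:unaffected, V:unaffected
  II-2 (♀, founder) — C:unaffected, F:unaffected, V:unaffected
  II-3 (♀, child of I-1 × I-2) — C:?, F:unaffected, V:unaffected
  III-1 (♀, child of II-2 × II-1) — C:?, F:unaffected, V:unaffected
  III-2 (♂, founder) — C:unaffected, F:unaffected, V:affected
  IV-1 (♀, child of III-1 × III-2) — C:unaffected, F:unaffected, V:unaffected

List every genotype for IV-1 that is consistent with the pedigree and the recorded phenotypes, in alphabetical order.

IV-1 ∈ {CC FF Vv, CC Ff Vv, Cc FF Vv, Cc Ff Vv}

C/I-1 un ·: CC|Cc
C/I-2 un ·: CC|Cc
C/II-1 un I-1×I-2: CC|Cc
C/II-2 un ·: CC|Cc
C/II-3 ? I-1×I-2: CC|Cc|cc
C/III-1 ? II-2×II-1: CC|Cc|cc
C/III-2 un ·: CC|Cc
C/IV-1 un III-1×III-2: CC|Cc
⇒ C over [I-1,I-2,II-1,II-2,II-3,III-1,III-2,IV-1]: 192 consistent
F/I-1 un ·: FF|Ff
F/I-2 un ·: FF|Ff
F/II-1 un I-1×I-2: FF|Ff
F/II-2 un ·: FF|Ff
F/II-3 un I-1×I-2: FF|Ff
F/III-1 un II-2×II-1: FF|Ff
F/III-2 un ·: FF|Ff
F/IV-1 un III-1×III-2: FF|Ff
⇒ F over [I-1,I-2,II-1,II-2,II-3,III-1,III-2,IV-1]: 154 consistent
V/I-1 ? ·: VV|Vv|vv
V/I-2 un ·: VV|Vv
V/II-1 un I-1×I-2: VV|Vv
V/II-2 un ·: VV|Vv
V/II-3 un I-1×I-2: VV|Vv
V/III-1 un II-2×II-1: VV|Vv
V/III-2 aff ·: vv
V/IV-1 un III-1×III-2: Vv
⇒ V over [I-1,I-2,II-1,II-2,II-3,III-1,III-2,IV-1]: 53 consistent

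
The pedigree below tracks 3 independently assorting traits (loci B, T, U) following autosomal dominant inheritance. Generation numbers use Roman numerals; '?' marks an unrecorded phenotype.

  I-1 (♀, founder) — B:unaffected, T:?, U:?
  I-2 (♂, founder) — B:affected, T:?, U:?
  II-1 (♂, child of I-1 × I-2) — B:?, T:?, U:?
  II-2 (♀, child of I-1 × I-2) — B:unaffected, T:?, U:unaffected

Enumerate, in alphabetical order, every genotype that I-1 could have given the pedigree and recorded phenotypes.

B/I-1 un ·: bb
B/I-2 aff ·: Bb
B/II-1 ? I-1×I-2: bb|Bb
B/II-2 un I-1×I-2: bb
⇒ B over [I-1,I-2,II-1,II-2]: 2 consistent
T/I-1 ? ·: tt|Tt|TT
T/I-2 ? ·: tt|Tt|TT
T/II-1 ? I-1×I-2: tt|Tt|TT
T/II-2 ? I-1×I-2: tt|Tt|TT
⇒ T over [I-1,I-2,II-1,II-2]: 29 consistent
U/I-1 ? ·: uu|Uu
U/I-2 ? ·: uu|Uu
U/II-1 ? I-1×I-2: uu|Uu|UU
U/II-2 un I-1×I-2: uu
⇒ U over [I-1,I-2,II-1,II-2]: 8 consistent

I-1 ∈ {bb TT Uu, bb TT uu, bb Tt Uu, bb Tt uu, bb tt Uu, bb tt uu}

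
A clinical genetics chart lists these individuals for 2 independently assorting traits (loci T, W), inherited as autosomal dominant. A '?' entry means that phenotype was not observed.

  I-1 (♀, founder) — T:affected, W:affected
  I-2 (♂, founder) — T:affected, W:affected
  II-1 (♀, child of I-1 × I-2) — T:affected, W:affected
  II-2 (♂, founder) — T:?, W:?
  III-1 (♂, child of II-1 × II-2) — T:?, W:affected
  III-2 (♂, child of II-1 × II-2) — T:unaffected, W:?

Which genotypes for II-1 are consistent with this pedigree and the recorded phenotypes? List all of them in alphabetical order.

T/I-1 aff ·: Tt|TT
T/I-2 aff ·: Tt|TT
T/II-1 aff I-1×I-2: Tt
T/II-2 ? ·: tt|Tt
T/III-1 ? II-1×II-2: tt|Tt|TT
T/III-2 un II-1×II-2: tt
⇒ T over [I-1,I-2,II-1,II-2,III-1,III-2]: 15 consistent
W/I-1 aff ·: Ww|WW
W/I-2 aff ·: Ww|WW
W/II-1 aff I-1×I-2: Ww|WW
W/II-2 ? ·: ww|Ww|WW
W/III-1 aff II-1×II-2: Ww|WW
W/III-2 ? II-1×II-2: ww|Ww|WW
⇒ W over [I-1,I-2,II-1,II-2,III-1,III-2]: 60 consistent

II-1 ∈ {Tt WW, Tt Ww}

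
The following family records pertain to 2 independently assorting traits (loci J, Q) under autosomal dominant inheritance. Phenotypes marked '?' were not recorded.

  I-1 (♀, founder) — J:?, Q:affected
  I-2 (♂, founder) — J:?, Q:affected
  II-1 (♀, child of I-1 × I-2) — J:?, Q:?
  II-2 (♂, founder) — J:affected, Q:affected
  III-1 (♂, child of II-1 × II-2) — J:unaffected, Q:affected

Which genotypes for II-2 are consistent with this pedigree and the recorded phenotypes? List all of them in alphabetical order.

J/I-1 ? ·: jj|Jj|JJ
J/I-2 ? ·: jj|Jj|JJ
J/II-1 ? I-1×I-2: jj|Jj
J/II-2 aff ·: Jj
J/III-1 un II-1×II-2: jj
⇒ J over [I-1,I-2,II-1,II-2,III-1]: 11 consistent
Q/I-1 aff ·: Qq|QQ
Q/I-2 aff ·: Qq|QQ
Q/II-1 ? I-1×I-2: qq|Qq|QQ
Q/II-2 aff ·: Qq|QQ
Q/III-1 aff II-1×II-2: Qq|QQ
⇒ Q over [I-1,I-2,II-1,II-2,III-1]: 26 consistent

II-2 ∈ {Jj QQ, Jj Qq}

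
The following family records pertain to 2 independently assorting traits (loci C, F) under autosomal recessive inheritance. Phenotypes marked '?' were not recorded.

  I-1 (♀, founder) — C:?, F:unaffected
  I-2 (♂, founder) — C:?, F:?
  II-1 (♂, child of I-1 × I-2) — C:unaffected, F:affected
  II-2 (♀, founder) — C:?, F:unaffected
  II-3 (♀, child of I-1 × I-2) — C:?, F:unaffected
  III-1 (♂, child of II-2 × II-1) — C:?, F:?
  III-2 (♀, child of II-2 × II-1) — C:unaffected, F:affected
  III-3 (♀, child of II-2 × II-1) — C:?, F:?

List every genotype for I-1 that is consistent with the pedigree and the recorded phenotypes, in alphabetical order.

C/I-1 ? ·: CC|Cc|cc
C/I-2 ? ·: CC|Cc|cc
C/II-1 un I-1×I-2: CC|Cc
C/II-2 ? ·: CC|Cc|cc
C/II-3 ? I-1×I-2: CC|Cc|cc
C/III-1 ? II-2×II-1: CC|Cc|cc
C/III-2 un II-2×II-1: CC|Cc
C/III-3 ? II-2×II-1: CC|Cc|cc
⇒ C over [I-1,I-2,II-1,II-2,II-3,III-1,III-2,III-3]: 470 consistent
F/I-1 un ·: Ff
F/I-2 ? ·: Ff|ff
F/II-1 aff I-1×I-2: ff
F/II-2 un ·: Ff
F/II-3 un I-1×I-2: FF|Ff
F/III-1 ? II-2×II-1: Ff|ff
F/III-2 aff II-2×II-1: ff
F/III-3 ? II-2×II-1: Ff|ff
⇒ F over [I-1,I-2,II-1,II-2,II-3,III-1,III-2,III-3]: 12 consistent

I-1 ∈ {CC Ff, Cc Ff, cc Ff}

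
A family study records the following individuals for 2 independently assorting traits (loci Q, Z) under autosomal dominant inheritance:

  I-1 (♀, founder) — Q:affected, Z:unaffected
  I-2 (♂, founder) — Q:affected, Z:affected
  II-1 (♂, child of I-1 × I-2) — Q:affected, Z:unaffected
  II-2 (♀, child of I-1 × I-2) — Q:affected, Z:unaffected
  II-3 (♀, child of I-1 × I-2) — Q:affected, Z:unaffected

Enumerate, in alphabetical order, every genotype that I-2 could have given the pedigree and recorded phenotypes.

Q/I-1 aff ·: Qq|QQ
Q/I-2 aff ·: Qq|QQ
Q/II-1 aff I-1×I-2: Qq|QQ
Q/II-2 aff I-1×I-2: Qq|QQ
Q/II-3 aff I-1×I-2: Qq|QQ
⇒ Q over [I-1,I-2,II-1,II-2,II-3]: 25 consistent
Z/I-1 un ·: zz
Z/I-2 aff ·: Zz
Z/II-1 un I-1×I-2: zz
Z/II-2 un I-1×I-2: zz
Z/II-3 un I-1×I-2: zz
⇒ Z over [I-1,I-2,II-1,II-2,II-3]: 1 consistent

I-2 ∈ {QQ Zz, Qq Zz}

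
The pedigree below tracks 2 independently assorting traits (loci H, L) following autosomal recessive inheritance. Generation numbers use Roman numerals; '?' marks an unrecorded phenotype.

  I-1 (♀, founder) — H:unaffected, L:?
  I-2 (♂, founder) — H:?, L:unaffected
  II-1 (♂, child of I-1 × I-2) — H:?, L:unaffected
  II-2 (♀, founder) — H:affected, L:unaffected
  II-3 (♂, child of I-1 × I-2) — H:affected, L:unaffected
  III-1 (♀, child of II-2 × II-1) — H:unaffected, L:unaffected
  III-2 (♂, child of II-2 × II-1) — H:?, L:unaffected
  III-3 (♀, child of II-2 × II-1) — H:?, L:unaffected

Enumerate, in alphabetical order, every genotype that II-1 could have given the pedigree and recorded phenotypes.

II-1 ∈ {HH LL, HH Ll, Hh LL, Hh Ll}

H/I-1 un ·: Hh
H/I-2 ? ·: Hh|hh
H/II-1 ? I-1×I-2: HH|Hh
H/II-2 aff ·: hh
H/II-3 aff I-1×I-2: hh
H/III-1 un II-2×II-1: Hh
H/III-2 ? II-2×II-1: Hh|hh
H/III-3 ? II-2×II-1: Hh|hh
⇒ H over [I-1,I-2,II-1,II-2,II-3,III-1,III-2,III-3]: 9 consistent
L/I-1 ? ·: LL|Ll|ll
L/I-2 un ·: LL|Ll
L/II-1 un I-1×I-2: LL|Ll
L/II-2 un ·: LL|Ll
L/II-3 un I-1×I-2: LL|Ll
L/III-1 un II-2×II-1: LL|Ll
L/III-2 un II-2×II-1: LL|Ll
L/III-3 un II-2×II-1: LL|Ll
⇒ L over [I-1,I-2,II-1,II-2,II-3,III-1,III-2,III-3]: 191 consistent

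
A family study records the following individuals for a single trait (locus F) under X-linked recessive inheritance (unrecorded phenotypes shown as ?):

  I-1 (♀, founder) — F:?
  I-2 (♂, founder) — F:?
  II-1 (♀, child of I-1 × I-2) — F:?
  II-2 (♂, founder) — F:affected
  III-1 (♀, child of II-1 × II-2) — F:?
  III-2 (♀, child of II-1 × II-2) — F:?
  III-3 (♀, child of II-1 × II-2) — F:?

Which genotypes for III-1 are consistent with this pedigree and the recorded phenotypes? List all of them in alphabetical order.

III-1 ∈ {X^FX^f, X^fX^f}

F/I-1 ? ·: X^FX^F|X^FX^f|X^fX^f
F/I-2 ? ·: X^FY|X^fY
F/II-1 ? I-1×I-2: X^FX^F|X^FX^f|X^fX^f
F/II-2 aff ·: X^fY
F/III-1 ? II-1×II-2: X^FX^f|X^fX^f
F/III-2 ? II-1×II-2: X^FX^f|X^fX^f
F/III-3 ? II-1×II-2: X^FX^f|X^fX^f
⇒ F over [I-1,I-2,II-1,II-2,III-1,III-2,III-3]: 36 consistent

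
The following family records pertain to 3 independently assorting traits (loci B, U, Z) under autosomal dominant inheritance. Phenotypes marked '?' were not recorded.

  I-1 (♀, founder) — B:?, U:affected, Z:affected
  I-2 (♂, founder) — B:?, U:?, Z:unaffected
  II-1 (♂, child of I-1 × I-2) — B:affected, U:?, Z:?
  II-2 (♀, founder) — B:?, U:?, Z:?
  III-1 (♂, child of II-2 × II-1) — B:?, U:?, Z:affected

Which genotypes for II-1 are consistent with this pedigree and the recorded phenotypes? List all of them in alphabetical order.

B/I-1 ? ·: bb|Bb|BB
B/I-2 ? ·: bb|Bb|BB
B/II-1 aff I-1×I-2: Bb|BB
B/II-2 ? ·: bb|Bb|BB
B/III-1 ? II-2×II-1: bb|Bb|BB
⇒ B over [I-1,I-2,II-1,II-2,III-1]: 65 consistent
U/I-1 aff ·: Uu|UU
U/I-2 ? ·: uu|Uu|UU
U/II-1 ? I-1×I-2: uu|Uu|UU
U/II-2 ? ·: uu|Uu|UU
U/III-1 ? II-2×II-1: uu|Uu|UU
⇒ U over [I-1,I-2,II-1,II-2,III-1]: 59 consistent
Z/I-1 aff ·: Zz|ZZ
Z/I-2 un ·: zz
Z/II-1 ? I-1×I-2: zz|Zz
Z/II-2 ? ·: zz|Zz|ZZ
Z/III-1 aff II-2×II-1: Zz|ZZ
⇒ Z over [I-1,I-2,II-1,II-2,III-1]: 12 consistent

II-1 ∈ {BB UU Zz, BB UU zz, BB Uu Zz, BB Uu zz, BB uu Zz, BB uu zz, Bb UU Zz, Bb UU zz, Bb Uu Zz, Bb Uu zz, Bb uu Zz, Bb uu zz}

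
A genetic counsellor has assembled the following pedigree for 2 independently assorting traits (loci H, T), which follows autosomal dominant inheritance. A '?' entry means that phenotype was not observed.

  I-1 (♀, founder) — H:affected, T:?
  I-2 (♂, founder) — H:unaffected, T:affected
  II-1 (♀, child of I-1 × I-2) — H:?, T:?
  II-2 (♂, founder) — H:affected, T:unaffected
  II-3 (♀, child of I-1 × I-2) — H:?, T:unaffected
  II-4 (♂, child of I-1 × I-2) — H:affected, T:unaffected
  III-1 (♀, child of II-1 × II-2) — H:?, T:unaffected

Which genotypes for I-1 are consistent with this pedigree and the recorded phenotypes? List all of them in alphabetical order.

H/I-1 aff ·: Hh|HH
H/I-2 un ·: hh
H/II-1 ? I-1×I-2: hh|Hh
H/II-2 aff ·: Hh|HH
H/II-3 ? I-1×I-2: hh|Hh
H/II-4 aff I-1×I-2: Hh
H/III-1 ? II-1×II-2: hh|Hh|HH
⇒ H over [I-1,I-2,II-1,II-2,II-3,II-4,III-1]: 21 consistent
T/I-1 ? ·: tt|Tt
T/I-2 aff ·: Tt
T/II-1 ? I-1×I-2: tt|Tt
T/II-2 un ·: tt
T/II-3 un I-1×I-2: tt
T/II-4 un I-1×I-2: tt
T/III-1 un II-1×II-2: tt
⇒ T over [I-1,I-2,II-1,II-2,II-3,II-4,III-1]: 4 consistent

I-1 ∈ {HH Tt, HH tt, Hh Tt, Hh tt}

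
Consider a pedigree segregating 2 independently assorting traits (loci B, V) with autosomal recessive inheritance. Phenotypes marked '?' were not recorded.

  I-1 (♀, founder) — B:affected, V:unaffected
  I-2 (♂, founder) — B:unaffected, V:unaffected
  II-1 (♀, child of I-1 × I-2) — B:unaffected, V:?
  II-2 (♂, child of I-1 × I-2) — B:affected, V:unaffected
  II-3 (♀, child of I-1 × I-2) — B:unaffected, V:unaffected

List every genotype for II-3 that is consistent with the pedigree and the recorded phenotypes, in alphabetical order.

B/I-1 aff ·: bb
B/I-2 un ·: Bb
B/II-1 un I-1×I-2: Bb
B/II-2 aff I-1×I-2: bb
B/II-3 un I-1×I-2: Bb
⇒ B over [I-1,I-2,II-1,II-2,II-3]: 1 consistent
V/I-1 un ·: VV|Vv
V/I-2 un ·: VV|Vv
V/II-1 ? I-1×I-2: VV|Vv|vv
V/II-2 un I-1×I-2: VV|Vv
V/II-3 un I-1×I-2: VV|Vv
⇒ V over [I-1,I-2,II-1,II-2,II-3]: 29 consistent

II-3 ∈ {Bb VV, Bb Vv}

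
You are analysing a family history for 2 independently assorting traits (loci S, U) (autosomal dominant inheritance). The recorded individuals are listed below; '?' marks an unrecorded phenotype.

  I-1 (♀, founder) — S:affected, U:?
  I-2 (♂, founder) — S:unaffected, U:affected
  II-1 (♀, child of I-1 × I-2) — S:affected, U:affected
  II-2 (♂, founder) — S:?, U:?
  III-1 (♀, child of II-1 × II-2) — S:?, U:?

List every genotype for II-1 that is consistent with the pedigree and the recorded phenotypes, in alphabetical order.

S/I-1 aff ·: Ss|SS
S/I-2 un ·: ss
S/II-1 aff I-1×I-2: Ss
S/II-2 ? ·: ss|Ss|SS
S/III-1 ? II-1×II-2: ss|Ss|SS
⇒ S over [I-1,I-2,II-1,II-2,III-1]: 14 consistent
U/I-1 ? ·: uu|Uu|UU
U/I-2 aff ·: Uu|UU
U/II-1 aff I-1×I-2: Uu|UU
U/II-2 ? ·: uu|Uu|UU
U/III-1 ? II-1×II-2: uu|Uu|UU
⇒ U over [I-1,I-2,II-1,II-2,III-1]: 51 consistent

II-1 ∈ {Ss UU, Ss Uu}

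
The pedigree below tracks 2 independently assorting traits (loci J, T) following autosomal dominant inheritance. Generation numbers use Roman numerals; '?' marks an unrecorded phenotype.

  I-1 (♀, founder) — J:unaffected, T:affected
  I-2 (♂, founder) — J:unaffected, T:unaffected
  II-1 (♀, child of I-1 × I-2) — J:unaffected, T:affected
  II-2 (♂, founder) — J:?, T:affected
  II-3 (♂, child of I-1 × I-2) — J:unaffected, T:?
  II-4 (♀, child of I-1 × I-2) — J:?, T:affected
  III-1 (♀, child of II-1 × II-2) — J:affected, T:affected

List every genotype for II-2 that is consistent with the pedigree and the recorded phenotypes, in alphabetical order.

II-2 ∈ {JJ TT, JJ Tt, Jj TT, Jj Tt}

J/I-1 un ·: jj
J/I-2 un ·: jj
J/II-1 un I-1×I-2: jj
J/II-2 ? ·: Jj|JJ
J/II-3 un I-1×I-2: jj
J/II-4 ? I-1×I-2: jj
J/III-1 aff II-1×II-2: Jj
⇒ J over [I-1,I-2,II-1,II-2,II-3,II-4,III-1]: 2 consistent
T/I-1 aff ·: Tt|TT
T/I-2 un ·: tt
T/II-1 aff I-1×I-2: Tt
T/II-2 aff ·: Tt|TT
T/II-3 ? I-1×I-2: tt|Tt
T/II-4 aff I-1×I-2: Tt
T/III-1 aff II-1×II-2: Tt|TT
⇒ T over [I-1,I-2,II-1,II-2,II-3,II-4,III-1]: 12 consistent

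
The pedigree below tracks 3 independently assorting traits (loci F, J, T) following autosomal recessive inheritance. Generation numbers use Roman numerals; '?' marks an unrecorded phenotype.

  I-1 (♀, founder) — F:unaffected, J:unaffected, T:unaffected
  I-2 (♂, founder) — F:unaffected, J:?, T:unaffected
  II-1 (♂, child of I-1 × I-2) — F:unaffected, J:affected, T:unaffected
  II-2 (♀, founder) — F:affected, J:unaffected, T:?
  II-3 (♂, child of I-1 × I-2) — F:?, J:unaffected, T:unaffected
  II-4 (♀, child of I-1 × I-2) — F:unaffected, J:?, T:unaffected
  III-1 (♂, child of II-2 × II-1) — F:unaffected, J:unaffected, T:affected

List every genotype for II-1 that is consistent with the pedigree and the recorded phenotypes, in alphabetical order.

F/I-1 un ·: FF|Ff
F/I-2 un ·: FF|Ff
F/II-1 un I-1×I-2: FF|Ff
F/II-2 aff ·: ff
F/II-3 ? I-1×I-2: FF|Ff|ff
F/II-4 un I-1×I-2: FF|Ff
F/III-1 un II-2×II-1: Ff
⇒ F over [I-1,I-2,II-1,II-2,II-3,II-4,III-1]: 29 consistent
J/I-1 un ·: Jj
J/I-2 ? ·: Jj|jj
J/II-1 aff I-1×I-2: jj
J/II-2 un ·: JJ|Jj
J/II-3 un I-1×I-2: JJ|Jj
J/II-4 ? I-1×I-2: JJ|Jj|jj
J/III-1 un II-2×II-1: Jj
⇒ J over [I-1,I-2,II-1,II-2,II-3,II-4,III-1]: 16 consistent
T/I-1 un ·: TT|Tt
T/I-2 un ·: TT|Tt
T/II-1 un I-1×I-2: Tt
T/II-2 ? ·: Tt|tt
T/II-3 un I-1×I-2: TT|Tt
T/II-4 un I-1×I-2: TT|Tt
T/III-1 aff II-2×II-1: tt
⇒ T over [I-1,I-2,II-1,II-2,II-3,II-4,III-1]: 24 consistent

II-1 ∈ {FF jj Tt, Ff jj Tt}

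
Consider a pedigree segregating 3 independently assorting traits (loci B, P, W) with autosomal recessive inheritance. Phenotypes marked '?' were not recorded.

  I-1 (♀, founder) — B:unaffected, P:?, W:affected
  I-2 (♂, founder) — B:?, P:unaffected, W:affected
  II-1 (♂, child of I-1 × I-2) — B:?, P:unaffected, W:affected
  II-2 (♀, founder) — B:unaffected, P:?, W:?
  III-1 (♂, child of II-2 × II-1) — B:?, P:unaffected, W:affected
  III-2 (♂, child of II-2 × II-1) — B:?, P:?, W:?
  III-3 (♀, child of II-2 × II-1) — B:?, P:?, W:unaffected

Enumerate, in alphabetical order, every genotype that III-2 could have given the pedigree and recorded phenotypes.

III-2 ∈ {BB PP Ww, BB PP ww, BB Pp Ww, BB Pp ww, BB pp Ww, BB pp ww, Bb PP Ww, Bb PP ww, Bb Pp Ww, Bb Pp ww, Bb pp Ww, Bb pp ww, bb PP Ww, bb PP ww, bb Pp Ww, bb Pp ww, bb pp Ww, bb pp ww}

B/I-1 un ·: BB|Bb
B/I-2 ? ·: BB|Bb|bb
B/II-1 ? I-1×I-2: BB|Bb|bb
B/II-2 un ·: BB|Bb
B/III-1 ? II-2×II-1: BB|Bb|bb
B/III-2 ? II-2×II-1: BB|Bb|bb
B/III-3 ? II-2×II-1: BB|Bb|bb
⇒ B over [I-1,I-2,II-1,II-2,III-1,III-2,III-3]: 229 consistent
P/I-1 ? ·: PP|Pp|pp
P/I-2 un ·: PP|Pp
P/II-1 un I-1×I-2: PP|Pp
P/II-2 ? ·: PP|Pp|pp
P/III-1 un II-2×II-1: PP|Pp
P/III-2 ? II-2×II-1: PP|Pp|pp
P/III-3 ? II-2×II-1: PP|Pp|pp
⇒ P over [I-1,I-2,II-1,II-2,III-1,III-2,III-3]: 190 consistent
W/I-1 aff ·: ww
W/I-2 aff ·: ww
W/II-1 aff I-1×I-2: ww
W/II-2 ? ·: Ww
W/III-1 aff II-2×II-1: ww
W/III-2 ? II-2×II-1: Ww|ww
W/III-3 un II-2×II-1: Ww
⇒ W over [I-1,I-2,II-1,II-2,III-1,III-2,III-3]: 2 consistent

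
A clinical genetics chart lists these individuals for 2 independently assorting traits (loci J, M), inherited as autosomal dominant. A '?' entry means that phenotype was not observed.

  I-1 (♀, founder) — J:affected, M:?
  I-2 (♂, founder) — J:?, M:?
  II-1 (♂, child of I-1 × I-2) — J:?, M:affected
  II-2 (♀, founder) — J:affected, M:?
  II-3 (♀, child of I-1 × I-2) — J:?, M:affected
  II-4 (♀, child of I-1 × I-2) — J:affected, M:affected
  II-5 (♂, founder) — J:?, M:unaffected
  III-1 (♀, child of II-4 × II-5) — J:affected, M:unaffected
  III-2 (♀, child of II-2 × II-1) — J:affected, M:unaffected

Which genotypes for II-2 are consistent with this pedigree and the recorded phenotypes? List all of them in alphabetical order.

II-2 ∈ {JJ Mm, JJ mm, Jj Mm, Jj mm}

J/I-1 aff ·: Jj|JJ
J/I-2 ? ·: jj|Jj|JJ
J/II-1 ? I-1×I-2: jj|Jj|JJ
J/II-2 aff ·: Jj|JJ
J/II-3 ? I-1×I-2: jj|Jj|JJ
J/II-4 aff I-1×I-2: Jj|JJ
J/II-5 ? ·: jj|Jj|JJ
J/III-1 aff II-4×II-5: Jj|JJ
J/III-2 aff II-2×II-1: Jj|JJ
⇒ J over [I-1,I-2,II-1,II-2,II-3,II-4,II-5,III-1,III-2]: 587 consistent
M/I-1 ? ·: mm|Mm|MM
M/I-2 ? ·: mm|Mm|MM
M/II-1 aff I-1×I-2: Mm
M/II-2 ? ·: mm|Mm
M/II-3 aff I-1×I-2: Mm|MM
M/II-4 aff I-1×I-2: Mm
M/II-5 un ·: mm
M/III-1 un II-4×II-5: mm
M/III-2 un II-2×II-1: mm
⇒ M over [I-1,I-2,II-1,II-2,II-3,II-4,II-5,III-1,III-2]: 20 consistent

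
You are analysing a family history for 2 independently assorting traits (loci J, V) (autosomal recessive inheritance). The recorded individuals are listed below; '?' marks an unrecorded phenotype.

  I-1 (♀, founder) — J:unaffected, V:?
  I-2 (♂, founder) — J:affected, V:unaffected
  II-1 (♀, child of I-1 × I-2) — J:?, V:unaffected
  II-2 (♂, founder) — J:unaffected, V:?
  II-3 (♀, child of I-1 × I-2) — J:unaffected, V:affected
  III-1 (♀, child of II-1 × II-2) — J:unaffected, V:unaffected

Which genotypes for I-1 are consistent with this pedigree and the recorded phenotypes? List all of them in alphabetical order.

J/I-1 un ·: JJ|Jj
J/I-2 aff ·: jj
J/II-1 ? I-1×I-2: Jj|jj
J/II-2 un ·: JJ|Jj
J/II-3 un I-1×I-2: Jj
J/III-1 un II-1×II-2: JJ|Jj
⇒ J over [I-1,I-2,II-1,II-2,II-3,III-1]: 10 consistent
V/I-1 ? ·: Vv|vv
V/I-2 un ·: Vv
V/II-1 un I-1×I-2: VV|Vv
V/II-2 ? ·: VV|Vv|vv
V/II-3 aff I-1×I-2: vv
V/III-1 un II-1×II-2: VV|Vv
⇒ V over [I-1,I-2,II-1,II-2,II-3,III-1]: 14 consistent

I-1 ∈ {JJ Vv, JJ vv, Jj Vv, Jj vv}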